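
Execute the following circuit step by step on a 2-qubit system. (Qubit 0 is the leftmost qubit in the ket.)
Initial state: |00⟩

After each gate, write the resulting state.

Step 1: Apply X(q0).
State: |10⟩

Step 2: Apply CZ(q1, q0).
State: |10⟩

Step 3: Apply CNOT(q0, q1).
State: |11⟩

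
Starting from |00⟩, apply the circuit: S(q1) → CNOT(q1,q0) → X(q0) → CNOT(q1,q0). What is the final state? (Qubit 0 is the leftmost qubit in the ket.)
|10⟩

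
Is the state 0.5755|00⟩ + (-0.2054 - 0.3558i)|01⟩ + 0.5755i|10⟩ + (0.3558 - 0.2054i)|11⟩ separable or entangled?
Separable

Writing the state as a|00⟩ + b|01⟩ + c|10⟩ + d|11⟩, it is a product state iff ad − bc = 0.
Here (a, b, c, d) = (0.5755, (-0.2054 - 0.3558i), 0.5755i, (0.3558 - 0.2054i)): ad − bc = (0.5755)(0.3558 - 0.2054i) − (-0.2054 - 0.3558i)(0.5755i) = 0, so the state is separable.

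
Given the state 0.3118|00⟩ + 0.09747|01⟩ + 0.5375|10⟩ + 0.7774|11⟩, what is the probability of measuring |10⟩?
0.2889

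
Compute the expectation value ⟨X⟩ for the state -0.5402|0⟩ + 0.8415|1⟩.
-0.9092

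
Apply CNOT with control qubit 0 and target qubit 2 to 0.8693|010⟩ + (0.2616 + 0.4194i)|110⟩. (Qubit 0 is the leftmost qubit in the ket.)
0.8693|010⟩ + (0.2616 + 0.4194i)|111⟩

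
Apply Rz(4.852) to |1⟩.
(-0.7547 + 0.6561i)|1⟩

Rz(4.852) = [[e^(−iθ/2), 0], [0, e^(iθ/2)]] with e^(±iθ/2) = cos(θ/2) ± i·sin(θ/2); θ = 4.852, cos(θ/2) ≈ -0.754705, sin(θ/2) ≈ 0.656065.
With a = amp(|0⟩) = 0 and b = amp(|1⟩) = 1:
new amp(|0⟩) = (-0.754705 - 0.656065i)·a = 0
new amp(|1⟩) = (-0.754705 + 0.656065i)·b = (-0.7547 + 0.6561i)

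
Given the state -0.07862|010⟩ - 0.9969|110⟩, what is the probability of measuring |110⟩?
0.9938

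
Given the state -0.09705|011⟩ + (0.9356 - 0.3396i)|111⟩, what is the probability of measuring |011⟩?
0.009419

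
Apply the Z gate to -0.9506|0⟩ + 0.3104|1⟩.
-0.9506|0⟩ - 0.3104|1⟩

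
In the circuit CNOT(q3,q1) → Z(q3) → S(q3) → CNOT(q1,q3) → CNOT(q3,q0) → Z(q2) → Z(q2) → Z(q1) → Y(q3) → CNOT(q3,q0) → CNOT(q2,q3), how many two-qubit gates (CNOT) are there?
5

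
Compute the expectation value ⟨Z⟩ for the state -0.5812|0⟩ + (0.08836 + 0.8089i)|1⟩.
-0.3243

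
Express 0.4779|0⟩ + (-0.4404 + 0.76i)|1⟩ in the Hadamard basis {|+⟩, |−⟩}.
(0.02652 + 0.5374i)|+⟩ + (0.6493 - 0.5374i)|−⟩

With |ψ⟩ = α|0⟩ + β|1⟩, the Hadamard-basis coefficients are ⟨+|ψ⟩ = (α + β)/√2 and ⟨−|ψ⟩ = (α − β)/√2.
Here α = 0.4779, β = (-0.4404 + 0.76i): (α + β)/√2 = (0.02652 + 0.5374i), (α − β)/√2 = (0.6493 - 0.5374i).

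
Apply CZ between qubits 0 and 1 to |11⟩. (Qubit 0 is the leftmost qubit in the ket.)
-|11⟩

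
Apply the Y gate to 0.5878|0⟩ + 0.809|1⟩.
-0.809i|0⟩ + 0.5878i|1⟩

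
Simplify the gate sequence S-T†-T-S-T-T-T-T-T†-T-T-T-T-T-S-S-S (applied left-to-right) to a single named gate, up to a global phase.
S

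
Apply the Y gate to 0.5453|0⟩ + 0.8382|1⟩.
-0.8382i|0⟩ + 0.5453i|1⟩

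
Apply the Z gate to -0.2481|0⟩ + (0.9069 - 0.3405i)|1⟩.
-0.2481|0⟩ + (-0.9069 + 0.3405i)|1⟩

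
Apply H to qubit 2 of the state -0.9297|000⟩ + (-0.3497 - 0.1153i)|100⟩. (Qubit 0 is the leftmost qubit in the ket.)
-0.6574|000⟩ - 0.6574|001⟩ + (-0.2473 - 0.08153i)|100⟩ + (-0.2473 - 0.08153i)|101⟩

H on qubit 2 mixes each pair of kets that differ only in qubit 2: amplitudes (a, b) of (|…0…⟩, |…1…⟩) become ((a + b)/√2, (a − b)/√2). Kets absent from the input have amplitude 0.
(|000⟩, |001⟩): (a, b) = (-0.9297, 0) → (-0.6574, -0.6574)
(|100⟩, |101⟩): (a, b) = ((-0.3497 - 0.1153i), 0) → ((-0.2473 - 0.08153i), (-0.2473 - 0.08153i))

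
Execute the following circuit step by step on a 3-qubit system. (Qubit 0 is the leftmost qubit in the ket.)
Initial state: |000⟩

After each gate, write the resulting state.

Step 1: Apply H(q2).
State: 1/√2|000⟩ + 1/√2|001⟩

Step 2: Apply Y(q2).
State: -(1/√2)i|000⟩ + (1/√2)i|001⟩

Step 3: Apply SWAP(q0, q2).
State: -(1/√2)i|000⟩ + (1/√2)i|100⟩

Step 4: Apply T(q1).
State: -(1/√2)i|000⟩ + (1/√2)i|100⟩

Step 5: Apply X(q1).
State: -(1/√2)i|010⟩ + (1/√2)i|110⟩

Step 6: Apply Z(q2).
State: -(1/√2)i|010⟩ + (1/√2)i|110⟩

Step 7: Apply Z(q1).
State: (1/√2)i|010⟩ - (1/√2)i|110⟩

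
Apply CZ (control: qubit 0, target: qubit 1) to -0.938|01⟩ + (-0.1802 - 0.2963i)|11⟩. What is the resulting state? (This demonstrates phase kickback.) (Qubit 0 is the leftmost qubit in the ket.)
-0.938|01⟩ + (0.1802 + 0.2963i)|11⟩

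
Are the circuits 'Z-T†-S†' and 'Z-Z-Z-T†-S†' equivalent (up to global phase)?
Yes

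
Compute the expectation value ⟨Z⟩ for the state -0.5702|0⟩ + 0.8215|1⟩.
-0.3497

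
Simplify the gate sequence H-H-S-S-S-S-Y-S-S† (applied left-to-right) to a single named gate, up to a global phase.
Y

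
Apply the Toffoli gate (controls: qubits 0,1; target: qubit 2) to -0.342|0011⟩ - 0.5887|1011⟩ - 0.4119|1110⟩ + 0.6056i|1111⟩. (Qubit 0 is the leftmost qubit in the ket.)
-0.342|0011⟩ - 0.5887|1011⟩ - 0.4119|1100⟩ + 0.6056i|1101⟩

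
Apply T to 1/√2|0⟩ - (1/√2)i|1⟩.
1/√2|0⟩ + (1/2 - (1/2)i)|1⟩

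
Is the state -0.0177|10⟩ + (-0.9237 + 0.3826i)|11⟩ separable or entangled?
Separable

Writing the state as a|00⟩ + b|01⟩ + c|10⟩ + d|11⟩, it is a product state iff ad − bc = 0.
Here (a, b, c, d) = (0, 0, -0.0177, (-0.9237 + 0.3826i)): ad − bc = (0)(-0.9237 + 0.3826i) − (0)(-0.0177) = 0, so the state is separable.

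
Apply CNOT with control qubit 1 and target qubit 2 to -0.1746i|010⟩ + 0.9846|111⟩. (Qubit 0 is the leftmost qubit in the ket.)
-0.1746i|011⟩ + 0.9846|110⟩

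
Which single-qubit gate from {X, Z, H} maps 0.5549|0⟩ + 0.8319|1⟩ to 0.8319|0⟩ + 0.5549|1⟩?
X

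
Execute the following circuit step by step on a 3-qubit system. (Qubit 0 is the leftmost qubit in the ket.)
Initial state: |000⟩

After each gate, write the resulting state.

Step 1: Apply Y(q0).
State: i|100⟩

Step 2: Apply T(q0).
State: (-1/√2 + (1/√2)i)|100⟩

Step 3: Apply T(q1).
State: (-1/√2 + (1/√2)i)|100⟩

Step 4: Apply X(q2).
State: (-1/√2 + (1/√2)i)|101⟩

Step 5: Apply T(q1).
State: (-1/√2 + (1/√2)i)|101⟩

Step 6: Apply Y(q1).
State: (-1/√2 - (1/√2)i)|111⟩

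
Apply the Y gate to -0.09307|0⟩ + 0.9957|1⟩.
-0.9957i|0⟩ - 0.09307i|1⟩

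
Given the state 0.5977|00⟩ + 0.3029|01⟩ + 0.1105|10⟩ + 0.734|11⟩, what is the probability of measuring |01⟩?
0.09175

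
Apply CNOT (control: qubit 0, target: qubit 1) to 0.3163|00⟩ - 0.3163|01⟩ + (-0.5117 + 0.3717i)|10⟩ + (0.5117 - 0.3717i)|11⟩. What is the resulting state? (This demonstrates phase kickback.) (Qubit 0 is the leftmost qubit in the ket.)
0.3163|00⟩ - 0.3163|01⟩ + (0.5117 - 0.3717i)|10⟩ + (-0.5117 + 0.3717i)|11⟩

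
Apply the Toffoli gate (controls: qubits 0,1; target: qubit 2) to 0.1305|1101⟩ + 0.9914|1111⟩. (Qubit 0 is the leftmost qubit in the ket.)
0.9914|1101⟩ + 0.1305|1111⟩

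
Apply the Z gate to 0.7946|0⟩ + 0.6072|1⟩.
0.7946|0⟩ - 0.6072|1⟩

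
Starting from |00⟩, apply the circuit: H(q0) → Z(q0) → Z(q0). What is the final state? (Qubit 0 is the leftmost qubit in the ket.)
1/√2|00⟩ + 1/√2|10⟩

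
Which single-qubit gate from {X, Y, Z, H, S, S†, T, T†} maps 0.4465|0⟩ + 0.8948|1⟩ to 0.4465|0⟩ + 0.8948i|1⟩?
S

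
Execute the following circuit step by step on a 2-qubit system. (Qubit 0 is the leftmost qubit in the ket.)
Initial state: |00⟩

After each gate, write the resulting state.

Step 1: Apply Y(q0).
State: i|10⟩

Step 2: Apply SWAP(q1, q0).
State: i|01⟩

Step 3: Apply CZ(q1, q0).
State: i|01⟩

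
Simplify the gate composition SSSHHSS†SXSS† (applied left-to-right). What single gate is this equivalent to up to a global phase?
X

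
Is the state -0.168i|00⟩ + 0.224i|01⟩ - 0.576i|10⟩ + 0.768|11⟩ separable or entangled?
Entangled

Writing the state as a|00⟩ + b|01⟩ + c|10⟩ + d|11⟩, it is a product state iff ad − bc = 0.
Here (a, b, c, d) = (-0.168i, 0.224i, -0.576i, 0.768): ad − bc = (-0.168i)(0.768) − (0.224i)(-0.576i) = (-0.129 - 0.129i) ≠ 0, so the state is entangled.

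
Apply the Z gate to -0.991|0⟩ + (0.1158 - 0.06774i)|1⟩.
-0.991|0⟩ + (-0.1158 + 0.06774i)|1⟩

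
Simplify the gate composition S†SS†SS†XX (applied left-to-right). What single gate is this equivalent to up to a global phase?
S†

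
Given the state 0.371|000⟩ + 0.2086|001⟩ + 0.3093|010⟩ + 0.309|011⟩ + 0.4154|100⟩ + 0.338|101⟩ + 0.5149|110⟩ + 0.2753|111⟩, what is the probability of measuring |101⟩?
0.1142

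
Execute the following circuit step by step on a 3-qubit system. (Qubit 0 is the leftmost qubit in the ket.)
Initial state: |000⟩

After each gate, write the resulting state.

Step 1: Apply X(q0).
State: |100⟩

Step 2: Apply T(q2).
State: |100⟩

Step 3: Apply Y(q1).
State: i|110⟩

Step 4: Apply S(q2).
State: i|110⟩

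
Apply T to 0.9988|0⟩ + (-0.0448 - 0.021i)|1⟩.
0.9988|0⟩ + (-0.01683 - 0.04653i)|1⟩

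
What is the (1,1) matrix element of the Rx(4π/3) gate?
-1/2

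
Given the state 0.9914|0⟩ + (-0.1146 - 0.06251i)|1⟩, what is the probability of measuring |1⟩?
0.01704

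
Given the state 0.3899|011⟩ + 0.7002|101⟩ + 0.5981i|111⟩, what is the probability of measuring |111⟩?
0.3577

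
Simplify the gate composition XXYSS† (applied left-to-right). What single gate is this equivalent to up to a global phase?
Y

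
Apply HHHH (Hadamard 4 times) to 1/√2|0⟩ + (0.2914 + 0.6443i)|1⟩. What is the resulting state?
1/√2|0⟩ + (0.2914 + 0.6443i)|1⟩

H² = I, so an even number of Hadamards cancels: H^4 = I and the state is unchanged.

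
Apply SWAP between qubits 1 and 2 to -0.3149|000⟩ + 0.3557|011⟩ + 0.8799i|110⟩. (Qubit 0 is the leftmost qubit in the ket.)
-0.3149|000⟩ + 0.3557|011⟩ + 0.8799i|101⟩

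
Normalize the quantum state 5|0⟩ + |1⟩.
0.9806|0⟩ + 0.1961|1⟩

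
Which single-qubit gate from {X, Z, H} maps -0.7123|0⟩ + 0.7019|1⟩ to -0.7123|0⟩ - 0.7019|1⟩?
Z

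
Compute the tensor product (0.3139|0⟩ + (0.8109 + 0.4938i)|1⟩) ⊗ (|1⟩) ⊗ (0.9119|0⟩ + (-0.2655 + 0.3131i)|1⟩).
0.2862|010⟩ + (-0.08334 + 0.09828i)|011⟩ + (0.7395 + 0.4503i)|110⟩ + (-0.3699 + 0.1228i)|111⟩

amp(|b₁b₂…⟩) = product of the factor amplitudes for bits b₁, b₂, …; only kets whose every factor amplitude is nonzero survive.
|010⟩: (0.3139)(1)(0.9119) = 0.2862
|011⟩: (0.3139)(1)(-0.2655 + 0.3131i) = (-0.08334 + 0.09828i)
|110⟩: (0.8109 + 0.4938i)(1)(0.9119) = (0.7395 + 0.4503i)
|111⟩: (0.8109 + 0.4938i)(1)(-0.2655 + 0.3131i) = (-0.3699 + 0.1228i)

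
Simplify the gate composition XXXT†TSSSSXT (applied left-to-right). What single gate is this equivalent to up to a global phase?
T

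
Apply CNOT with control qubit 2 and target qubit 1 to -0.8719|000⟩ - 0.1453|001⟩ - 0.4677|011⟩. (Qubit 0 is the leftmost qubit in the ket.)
-0.8719|000⟩ - 0.4677|001⟩ - 0.1453|011⟩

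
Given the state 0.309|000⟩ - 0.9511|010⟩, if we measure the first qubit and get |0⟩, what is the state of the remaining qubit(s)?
0.309|00⟩ - 0.9511|10⟩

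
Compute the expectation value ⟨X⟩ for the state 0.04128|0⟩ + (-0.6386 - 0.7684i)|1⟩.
-0.05272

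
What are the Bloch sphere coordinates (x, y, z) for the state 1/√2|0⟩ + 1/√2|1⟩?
(1, 0, 0)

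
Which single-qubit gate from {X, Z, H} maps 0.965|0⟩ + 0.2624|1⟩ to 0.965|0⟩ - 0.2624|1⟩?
Z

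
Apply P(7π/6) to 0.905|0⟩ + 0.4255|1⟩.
0.905|0⟩ + (-0.3685 - 0.2128i)|1⟩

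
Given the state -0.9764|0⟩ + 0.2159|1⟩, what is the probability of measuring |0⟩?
0.9534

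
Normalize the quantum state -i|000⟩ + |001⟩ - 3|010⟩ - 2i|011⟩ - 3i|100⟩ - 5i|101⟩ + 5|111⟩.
-0.1162i|000⟩ + 0.1162|001⟩ - 0.3487|010⟩ - 0.2325i|011⟩ - 0.3487i|100⟩ - 0.5812i|101⟩ + 0.5812|111⟩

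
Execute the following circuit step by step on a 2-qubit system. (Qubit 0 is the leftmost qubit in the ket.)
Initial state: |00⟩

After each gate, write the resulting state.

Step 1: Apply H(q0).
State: 1/√2|00⟩ + 1/√2|10⟩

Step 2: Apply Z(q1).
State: 1/√2|00⟩ + 1/√2|10⟩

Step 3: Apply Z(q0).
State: 1/√2|00⟩ - 1/√2|10⟩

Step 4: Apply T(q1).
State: 1/√2|00⟩ - 1/√2|10⟩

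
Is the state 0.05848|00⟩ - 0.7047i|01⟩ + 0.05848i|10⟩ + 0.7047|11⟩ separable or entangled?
Separable

Writing the state as a|00⟩ + b|01⟩ + c|10⟩ + d|11⟩, it is a product state iff ad − bc = 0.
Here (a, b, c, d) = (0.05848, -0.7047i, 0.05848i, 0.7047): ad − bc = (0.05848)(0.7047) − (-0.7047i)(0.05848i) = 0, so the state is separable.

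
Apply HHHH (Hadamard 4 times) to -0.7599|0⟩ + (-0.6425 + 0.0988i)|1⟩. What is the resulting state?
-0.7599|0⟩ + (-0.6425 + 0.0988i)|1⟩

H² = I, so an even number of Hadamards cancels: H^4 = I and the state is unchanged.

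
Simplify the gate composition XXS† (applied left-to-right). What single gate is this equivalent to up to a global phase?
S†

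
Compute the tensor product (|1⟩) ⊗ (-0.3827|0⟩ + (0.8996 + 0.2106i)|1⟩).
-0.3827|10⟩ + (0.8996 + 0.2106i)|11⟩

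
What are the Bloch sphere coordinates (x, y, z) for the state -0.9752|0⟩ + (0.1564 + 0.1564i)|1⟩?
(-0.305, -0.305, 0.9021)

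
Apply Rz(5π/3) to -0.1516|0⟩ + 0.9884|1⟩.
(0.1313 + 0.0758i)|0⟩ + (-0.856 + 0.4942i)|1⟩

Rz(5π/3) = [[e^(−iθ/2), 0], [0, e^(iθ/2)]] with e^(±iθ/2) = cos(θ/2) ± i·sin(θ/2); θ = 5π/3, cos(θ/2) ≈ -0.866025, sin(θ/2) ≈ 0.5.
With a = amp(|0⟩) = -0.1516 and b = amp(|1⟩) = 0.9884:
new amp(|0⟩) = (-0.866025 - 0.5i)·a = (0.1313 + 0.0758i)
new amp(|1⟩) = (-0.866025 + 0.5i)·b = (-0.856 + 0.4942i)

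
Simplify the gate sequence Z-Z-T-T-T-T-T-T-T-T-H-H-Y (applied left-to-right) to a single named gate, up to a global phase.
Y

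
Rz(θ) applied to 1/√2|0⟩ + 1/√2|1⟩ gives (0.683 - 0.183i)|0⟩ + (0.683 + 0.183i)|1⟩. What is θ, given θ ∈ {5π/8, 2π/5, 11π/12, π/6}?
π/6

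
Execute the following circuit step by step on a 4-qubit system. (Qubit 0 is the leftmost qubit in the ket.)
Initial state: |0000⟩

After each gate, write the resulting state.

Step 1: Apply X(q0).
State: |1000⟩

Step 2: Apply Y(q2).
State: i|1010⟩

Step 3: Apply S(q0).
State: -|1010⟩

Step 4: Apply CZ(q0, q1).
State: -|1010⟩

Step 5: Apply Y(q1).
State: -i|1110⟩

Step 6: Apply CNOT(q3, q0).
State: -i|1110⟩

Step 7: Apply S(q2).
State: |1110⟩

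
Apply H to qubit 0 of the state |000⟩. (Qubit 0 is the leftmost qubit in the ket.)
1/√2|000⟩ + 1/√2|100⟩

H on qubit 0 mixes each pair of kets that differ only in qubit 0: amplitudes (a, b) of (|…0…⟩, |…1…⟩) become ((a + b)/√2, (a − b)/√2). Kets absent from the input have amplitude 0.
(|000⟩, |100⟩): (a, b) = (1, 0) → (1/√2, 1/√2)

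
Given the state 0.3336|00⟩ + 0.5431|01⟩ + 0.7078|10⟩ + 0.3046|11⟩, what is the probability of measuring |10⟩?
0.501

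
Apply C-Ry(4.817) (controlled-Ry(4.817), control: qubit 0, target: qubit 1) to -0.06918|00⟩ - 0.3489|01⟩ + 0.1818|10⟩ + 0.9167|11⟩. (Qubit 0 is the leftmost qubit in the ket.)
-0.06918|00⟩ - 0.3489|01⟩ - 0.7485|10⟩ - 0.5596|11⟩

C-Ry(4.817) leaves the control-|0⟩ kets |00⟩, |01⟩ unchanged and applies Ry(4.817) to qubit 1 on the control-|1⟩ pair (|10⟩, |11⟩).
Ry(4.817) = [[cos(θ/2), −sin(θ/2)], [sin(θ/2), cos(θ/2)]]; θ = 4.817, cos(θ/2) ≈ -0.743108, sin(θ/2) ≈ 0.669171.
With a = amp(|10⟩) = 0.1818 and b = amp(|11⟩) = 0.9167:
new amp(|10⟩) = (-0.743108)·a + (-0.669171)·b = -0.7485
new amp(|11⟩) = (0.669171)·a + (-0.743108)·b = -0.5596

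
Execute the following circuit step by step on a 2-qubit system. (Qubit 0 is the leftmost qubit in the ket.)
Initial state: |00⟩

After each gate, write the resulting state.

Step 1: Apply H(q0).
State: 1/√2|00⟩ + 1/√2|10⟩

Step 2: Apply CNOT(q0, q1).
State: 1/√2|00⟩ + 1/√2|11⟩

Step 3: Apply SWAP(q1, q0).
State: 1/√2|00⟩ + 1/√2|11⟩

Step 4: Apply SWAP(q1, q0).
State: 1/√2|00⟩ + 1/√2|11⟩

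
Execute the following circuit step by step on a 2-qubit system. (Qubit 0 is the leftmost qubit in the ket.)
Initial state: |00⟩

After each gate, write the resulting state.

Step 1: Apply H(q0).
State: 1/√2|00⟩ + 1/√2|10⟩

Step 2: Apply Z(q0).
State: 1/√2|00⟩ - 1/√2|10⟩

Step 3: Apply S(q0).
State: 1/√2|00⟩ - (1/√2)i|10⟩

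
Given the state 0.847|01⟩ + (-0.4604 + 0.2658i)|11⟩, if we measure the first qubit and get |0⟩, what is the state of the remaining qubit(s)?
|1⟩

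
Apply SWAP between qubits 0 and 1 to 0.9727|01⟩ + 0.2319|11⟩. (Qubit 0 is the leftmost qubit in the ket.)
0.9727|10⟩ + 0.2319|11⟩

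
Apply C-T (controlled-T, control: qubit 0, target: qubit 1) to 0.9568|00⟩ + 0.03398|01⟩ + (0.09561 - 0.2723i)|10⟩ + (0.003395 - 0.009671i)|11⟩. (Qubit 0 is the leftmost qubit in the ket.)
0.9568|00⟩ + 0.03398|01⟩ + (0.09561 - 0.2723i)|10⟩ + (0.009239 - 0.004438i)|11⟩

C-T leaves the control-|0⟩ kets |00⟩, |01⟩ unchanged and applies T to qubit 1 on the control-|1⟩ pair (|10⟩, |11⟩).
T = [[1, 0], [0, (1/√2 + (1/√2)i)]].
With a = amp(|10⟩) = (0.09561 - 0.2723i) and b = amp(|11⟩) = (0.003395 - 0.009671i):
new amp(|10⟩) = (1)·a = (0.09561 - 0.2723i)
new amp(|11⟩) = (1/√2 + (1/√2)i)·b = (0.009239 - 0.004438i)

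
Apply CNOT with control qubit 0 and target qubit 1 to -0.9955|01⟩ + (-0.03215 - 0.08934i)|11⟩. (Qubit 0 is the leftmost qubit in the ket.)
-0.9955|01⟩ + (-0.03215 - 0.08934i)|10⟩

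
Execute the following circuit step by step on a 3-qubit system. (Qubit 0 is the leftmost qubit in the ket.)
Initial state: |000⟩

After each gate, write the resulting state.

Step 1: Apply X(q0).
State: |100⟩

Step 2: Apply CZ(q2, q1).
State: |100⟩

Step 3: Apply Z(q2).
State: |100⟩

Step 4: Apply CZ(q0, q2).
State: |100⟩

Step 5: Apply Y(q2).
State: i|101⟩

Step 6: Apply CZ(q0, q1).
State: i|101⟩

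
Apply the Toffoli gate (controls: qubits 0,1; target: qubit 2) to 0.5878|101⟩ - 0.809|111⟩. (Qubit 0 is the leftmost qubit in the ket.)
0.5878|101⟩ - 0.809|110⟩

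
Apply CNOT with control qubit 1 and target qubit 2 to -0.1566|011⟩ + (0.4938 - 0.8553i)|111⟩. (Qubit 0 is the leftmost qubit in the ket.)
-0.1566|010⟩ + (0.4938 - 0.8553i)|110⟩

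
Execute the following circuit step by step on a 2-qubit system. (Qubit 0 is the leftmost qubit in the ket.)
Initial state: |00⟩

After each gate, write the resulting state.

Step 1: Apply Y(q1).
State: i|01⟩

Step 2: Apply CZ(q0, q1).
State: i|01⟩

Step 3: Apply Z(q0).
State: i|01⟩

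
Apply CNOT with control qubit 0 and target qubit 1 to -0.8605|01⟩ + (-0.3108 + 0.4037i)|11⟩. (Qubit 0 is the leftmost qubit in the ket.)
-0.8605|01⟩ + (-0.3108 + 0.4037i)|10⟩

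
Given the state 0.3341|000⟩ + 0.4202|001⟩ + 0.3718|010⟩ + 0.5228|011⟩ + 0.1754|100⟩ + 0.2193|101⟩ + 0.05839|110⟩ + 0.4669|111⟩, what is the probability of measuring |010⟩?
0.1382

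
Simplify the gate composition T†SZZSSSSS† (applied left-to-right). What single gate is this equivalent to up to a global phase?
T†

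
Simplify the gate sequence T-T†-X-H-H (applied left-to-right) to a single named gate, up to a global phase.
X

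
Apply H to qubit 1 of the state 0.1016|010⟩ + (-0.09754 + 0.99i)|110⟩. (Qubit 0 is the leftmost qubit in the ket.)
0.07184|000⟩ - 0.07184|010⟩ + (-0.06897 + 0.7i)|100⟩ + (0.06897 - 0.7i)|110⟩

H on qubit 1 mixes each pair of kets that differ only in qubit 1: amplitudes (a, b) of (|…0…⟩, |…1…⟩) become ((a + b)/√2, (a − b)/√2). Kets absent from the input have amplitude 0.
(|000⟩, |010⟩): (a, b) = (0, 0.1016) → (0.07184, -0.07184)
(|100⟩, |110⟩): (a, b) = (0, (-0.09754 + 0.99i)) → ((-0.06897 + 0.7i), (0.06897 - 0.7i))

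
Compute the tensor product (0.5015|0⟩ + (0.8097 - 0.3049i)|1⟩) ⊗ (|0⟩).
0.5015|00⟩ + (0.8097 - 0.3049i)|10⟩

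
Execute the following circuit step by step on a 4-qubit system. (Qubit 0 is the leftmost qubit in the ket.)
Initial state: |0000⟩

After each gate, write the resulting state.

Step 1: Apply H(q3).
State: 1/√2|0000⟩ + 1/√2|0001⟩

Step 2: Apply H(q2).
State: 1/2|0000⟩ + 1/2|0001⟩ + 1/2|0010⟩ + 1/2|0011⟩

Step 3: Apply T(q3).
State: 1/2|0000⟩ + (1/√8 + (1/√8)i)|0001⟩ + 1/2|0010⟩ + (1/√8 + (1/√8)i)|0011⟩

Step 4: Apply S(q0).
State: 1/2|0000⟩ + (1/√8 + (1/√8)i)|0001⟩ + 1/2|0010⟩ + (1/√8 + (1/√8)i)|0011⟩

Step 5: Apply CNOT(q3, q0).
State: 1/2|0000⟩ + 1/2|0010⟩ + (1/√8 + (1/√8)i)|1001⟩ + (1/√8 + (1/√8)i)|1011⟩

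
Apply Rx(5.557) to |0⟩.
-0.9348|0⟩ - 0.3552i|1⟩

Rx(5.557) = [[cos(θ/2), −i·sin(θ/2)], [−i·sin(θ/2), cos(θ/2)]]; θ = 5.557, cos(θ/2) ≈ -0.934803, sin(θ/2) ≈ 0.355167.
With a = amp(|0⟩) = 1 and b = amp(|1⟩) = 0:
new amp(|0⟩) = (-0.934803)·a + (-0.355167i)·b = -0.9348
new amp(|1⟩) = (-0.355167i)·a + (-0.934803)·b = -0.3552i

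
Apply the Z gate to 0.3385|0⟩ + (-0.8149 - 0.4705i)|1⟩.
0.3385|0⟩ + (0.8149 + 0.4705i)|1⟩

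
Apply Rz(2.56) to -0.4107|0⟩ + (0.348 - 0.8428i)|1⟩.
(-0.1178 + 0.3935i)|0⟩ + (0.9072 + 0.09175i)|1⟩

Rz(2.56) = [[e^(−iθ/2), 0], [0, e^(iθ/2)]] with e^(±iθ/2) = cos(θ/2) ± i·sin(θ/2); θ = 2.56, cos(θ/2) ≈ 0.286715, sin(θ/2) ≈ 0.958016.
With a = amp(|0⟩) = -0.4107 and b = amp(|1⟩) = (0.348 - 0.8428i):
new amp(|0⟩) = (0.286715 - 0.958016i)·a = (-0.1178 + 0.3935i)
new amp(|1⟩) = (0.286715 + 0.958016i)·b = (0.9072 + 0.09175i)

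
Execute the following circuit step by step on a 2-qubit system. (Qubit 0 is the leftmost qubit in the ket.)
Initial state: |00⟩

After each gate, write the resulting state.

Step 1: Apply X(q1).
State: |01⟩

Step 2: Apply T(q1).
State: (1/√2 + (1/√2)i)|01⟩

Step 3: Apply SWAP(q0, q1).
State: (1/√2 + (1/√2)i)|10⟩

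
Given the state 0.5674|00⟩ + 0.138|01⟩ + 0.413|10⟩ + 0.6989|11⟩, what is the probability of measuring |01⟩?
0.01904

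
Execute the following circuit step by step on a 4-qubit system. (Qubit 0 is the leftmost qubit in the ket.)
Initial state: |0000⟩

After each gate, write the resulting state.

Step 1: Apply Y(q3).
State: i|0001⟩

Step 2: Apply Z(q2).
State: i|0001⟩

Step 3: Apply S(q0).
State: i|0001⟩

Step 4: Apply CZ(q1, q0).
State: i|0001⟩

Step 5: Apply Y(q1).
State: -|0101⟩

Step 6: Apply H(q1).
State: -1/√2|0001⟩ + 1/√2|0101⟩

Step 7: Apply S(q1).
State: -1/√2|0001⟩ + (1/√2)i|0101⟩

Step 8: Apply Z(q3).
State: 1/√2|0001⟩ - (1/√2)i|0101⟩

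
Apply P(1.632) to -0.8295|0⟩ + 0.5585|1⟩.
-0.8295|0⟩ + (-0.03416 + 0.5575i)|1⟩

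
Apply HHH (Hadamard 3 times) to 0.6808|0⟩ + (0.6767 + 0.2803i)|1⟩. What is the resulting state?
(0.9599 + 0.1982i)|0⟩ + (0.002899 - 0.1982i)|1⟩

H² = I, so H^3 = H: a single Hadamard. With (a, b) = (0.6808, (0.6767 + 0.2803i)), H gives ((a + b)/√2, (a − b)/√2) = ((0.9599 + 0.1982i), (0.002899 - 0.1982i)).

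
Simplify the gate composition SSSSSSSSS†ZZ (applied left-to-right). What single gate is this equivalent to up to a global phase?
S†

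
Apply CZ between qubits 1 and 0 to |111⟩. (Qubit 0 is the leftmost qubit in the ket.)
-|111⟩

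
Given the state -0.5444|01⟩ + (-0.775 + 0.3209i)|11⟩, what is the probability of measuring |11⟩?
0.7036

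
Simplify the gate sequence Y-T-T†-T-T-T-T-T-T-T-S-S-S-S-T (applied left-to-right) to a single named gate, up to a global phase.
Y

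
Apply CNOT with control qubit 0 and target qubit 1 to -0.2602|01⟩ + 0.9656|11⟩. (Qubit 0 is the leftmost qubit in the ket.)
-0.2602|01⟩ + 0.9656|10⟩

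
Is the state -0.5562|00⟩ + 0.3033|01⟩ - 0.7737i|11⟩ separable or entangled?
Entangled

Writing the state as a|00⟩ + b|01⟩ + c|10⟩ + d|11⟩, it is a product state iff ad − bc = 0.
Here (a, b, c, d) = (-0.5562, 0.3033, 0, -0.7737i): ad − bc = (-0.5562)(-0.7737i) − (0.3033)(0) = 0.4303i ≠ 0, so the state is entangled.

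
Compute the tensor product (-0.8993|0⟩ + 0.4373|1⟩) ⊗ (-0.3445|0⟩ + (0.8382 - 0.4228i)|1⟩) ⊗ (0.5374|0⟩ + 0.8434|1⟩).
0.1665|000⟩ + 0.2613|001⟩ + (-0.4051 + 0.2043i)|010⟩ + (-0.6357 + 0.3207i)|011⟩ - 0.08096|100⟩ - 0.1271|101⟩ + (0.197 - 0.09936i)|110⟩ + (0.3091 - 0.1559i)|111⟩

amp(|b₁b₂…⟩) = product of the factor amplitudes for bits b₁, b₂, …; only kets whose every factor amplitude is nonzero survive.
|000⟩: (-0.8993)(-0.3445)(0.5374) = 0.1665
|001⟩: (-0.8993)(-0.3445)(0.8434) = 0.2613
|010⟩: (-0.8993)(0.8382 - 0.4228i)(0.5374) = (-0.4051 + 0.2043i)
|011⟩: (-0.8993)(0.8382 - 0.4228i)(0.8434) = (-0.6357 + 0.3207i)
|100⟩: (0.4373)(-0.3445)(0.5374) = -0.08096
|101⟩: (0.4373)(-0.3445)(0.8434) = -0.1271
|110⟩: (0.4373)(0.8382 - 0.4228i)(0.5374) = (0.197 - 0.09936i)
|111⟩: (0.4373)(0.8382 - 0.4228i)(0.8434) = (0.3091 - 0.1559i)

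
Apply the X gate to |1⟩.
|0⟩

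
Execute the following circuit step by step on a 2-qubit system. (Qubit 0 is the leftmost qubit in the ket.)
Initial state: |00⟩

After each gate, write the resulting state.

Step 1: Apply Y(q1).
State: i|01⟩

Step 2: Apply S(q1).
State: -|01⟩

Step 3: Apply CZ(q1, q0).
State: -|01⟩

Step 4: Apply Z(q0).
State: -|01⟩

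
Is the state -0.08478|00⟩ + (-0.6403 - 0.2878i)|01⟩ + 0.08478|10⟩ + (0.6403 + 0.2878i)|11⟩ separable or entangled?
Separable

Writing the state as a|00⟩ + b|01⟩ + c|10⟩ + d|11⟩, it is a product state iff ad − bc = 0.
Here (a, b, c, d) = (-0.08478, (-0.6403 - 0.2878i), 0.08478, (0.6403 + 0.2878i)): ad − bc = (-0.08478)(0.6403 + 0.2878i) − (-0.6403 - 0.2878i)(0.08478) = 0, so the state is separable.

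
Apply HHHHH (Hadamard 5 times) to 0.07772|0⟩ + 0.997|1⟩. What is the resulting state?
0.7599|0⟩ - 0.65|1⟩

H² = I, so H^5 = H: a single Hadamard. With (a, b) = (0.07772, 0.997), H gives ((a + b)/√2, (a − b)/√2) = (0.7599, -0.65).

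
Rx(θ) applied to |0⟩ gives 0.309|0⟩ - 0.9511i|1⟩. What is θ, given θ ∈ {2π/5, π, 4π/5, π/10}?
4π/5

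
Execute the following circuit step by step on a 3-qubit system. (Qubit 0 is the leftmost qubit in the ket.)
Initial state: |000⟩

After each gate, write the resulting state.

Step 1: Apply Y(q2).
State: i|001⟩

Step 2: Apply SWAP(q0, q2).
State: i|100⟩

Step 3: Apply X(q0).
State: i|000⟩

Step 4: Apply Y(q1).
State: -|010⟩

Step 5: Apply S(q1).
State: -i|010⟩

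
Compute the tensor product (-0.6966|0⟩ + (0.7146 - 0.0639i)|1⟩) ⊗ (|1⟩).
-0.6966|01⟩ + (0.7146 - 0.0639i)|11⟩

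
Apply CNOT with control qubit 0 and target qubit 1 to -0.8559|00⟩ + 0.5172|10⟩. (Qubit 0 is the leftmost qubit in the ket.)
-0.8559|00⟩ + 0.5172|11⟩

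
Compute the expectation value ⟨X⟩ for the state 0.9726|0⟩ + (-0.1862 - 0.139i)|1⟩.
-0.3622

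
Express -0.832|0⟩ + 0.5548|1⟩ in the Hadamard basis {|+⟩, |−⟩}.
-0.196|+⟩ - 0.9806|−⟩

With |ψ⟩ = α|0⟩ + β|1⟩, the Hadamard-basis coefficients are ⟨+|ψ⟩ = (α + β)/√2 and ⟨−|ψ⟩ = (α − β)/√2.
Here α = -0.832, β = 0.5548: (α + β)/√2 = -0.196, (α − β)/√2 = -0.9806.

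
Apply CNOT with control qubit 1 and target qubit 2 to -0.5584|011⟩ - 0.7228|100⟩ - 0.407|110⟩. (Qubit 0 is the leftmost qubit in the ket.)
-0.5584|010⟩ - 0.7228|100⟩ - 0.407|111⟩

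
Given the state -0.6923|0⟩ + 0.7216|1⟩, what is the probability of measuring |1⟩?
0.5207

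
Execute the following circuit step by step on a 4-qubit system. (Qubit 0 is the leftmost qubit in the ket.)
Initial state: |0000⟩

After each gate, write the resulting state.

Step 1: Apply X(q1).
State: |0100⟩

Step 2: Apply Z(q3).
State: |0100⟩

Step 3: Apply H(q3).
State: 1/√2|0100⟩ + 1/√2|0101⟩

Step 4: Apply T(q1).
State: (1/2 + (1/2)i)|0100⟩ + (1/2 + (1/2)i)|0101⟩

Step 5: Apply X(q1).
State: (1/2 + (1/2)i)|0000⟩ + (1/2 + (1/2)i)|0001⟩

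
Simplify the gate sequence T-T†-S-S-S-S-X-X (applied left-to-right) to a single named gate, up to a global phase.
I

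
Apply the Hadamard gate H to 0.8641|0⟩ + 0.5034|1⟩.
0.967|0⟩ + 0.2551|1⟩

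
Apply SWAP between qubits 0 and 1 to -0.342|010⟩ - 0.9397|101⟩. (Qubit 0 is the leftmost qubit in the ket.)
-0.9397|011⟩ - 0.342|100⟩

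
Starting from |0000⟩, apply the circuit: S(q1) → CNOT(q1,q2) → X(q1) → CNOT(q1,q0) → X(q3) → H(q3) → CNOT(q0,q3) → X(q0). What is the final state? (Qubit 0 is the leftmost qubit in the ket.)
-1/√2|0100⟩ + 1/√2|0101⟩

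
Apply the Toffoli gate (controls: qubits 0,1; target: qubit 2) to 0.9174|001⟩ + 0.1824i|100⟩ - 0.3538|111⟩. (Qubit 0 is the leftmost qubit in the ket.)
0.9174|001⟩ + 0.1824i|100⟩ - 0.3538|110⟩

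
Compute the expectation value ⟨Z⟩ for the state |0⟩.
1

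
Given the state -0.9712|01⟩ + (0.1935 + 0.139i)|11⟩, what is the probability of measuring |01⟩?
0.9432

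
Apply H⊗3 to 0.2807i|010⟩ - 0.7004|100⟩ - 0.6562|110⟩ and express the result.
(-0.4796 + 0.09924i)|000⟩ + (-0.4796 + 0.09924i)|001⟩ + (-0.01563 - 0.09924i)|010⟩ + (-0.01563 - 0.09924i)|011⟩ + (0.4796 + 0.09924i)|100⟩ + (0.4796 + 0.09924i)|101⟩ + (0.01563 - 0.09924i)|110⟩ + (0.01563 - 0.09924i)|111⟩

H⊗3 gives amp(|y⟩) = (1/2√2) Σ_x (−1)^(x·y) amp(|x⟩), where x·y is the number of positions in which both x and y have a 1.
|000⟩: (0.2807i - 0.7004 - 0.6562)/(2√2) = (-0.4796 + 0.09924i)
|001⟩: (0.2807i - 0.7004 - 0.6562)/(2√2) = (-0.4796 + 0.09924i)
|010⟩: (-0.2807i - 0.7004 + 0.6562)/(2√2) = (-0.01563 - 0.09924i)
|011⟩: (-0.2807i - 0.7004 + 0.6562)/(2√2) = (-0.01563 - 0.09924i)
|100⟩: (0.2807i + 0.7004 + 0.6562)/(2√2) = (0.4796 + 0.09924i)
|101⟩: (0.2807i + 0.7004 + 0.6562)/(2√2) = (0.4796 + 0.09924i)
|110⟩: (-0.2807i + 0.7004 - 0.6562)/(2√2) = (0.01563 - 0.09924i)
|111⟩: (-0.2807i + 0.7004 - 0.6562)/(2√2) = (0.01563 - 0.09924i)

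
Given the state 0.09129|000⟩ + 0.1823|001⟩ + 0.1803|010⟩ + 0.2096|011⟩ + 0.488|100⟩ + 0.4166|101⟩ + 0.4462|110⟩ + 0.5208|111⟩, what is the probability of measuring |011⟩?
0.04393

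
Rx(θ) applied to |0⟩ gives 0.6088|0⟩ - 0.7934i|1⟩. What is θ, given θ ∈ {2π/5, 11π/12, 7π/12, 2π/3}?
7π/12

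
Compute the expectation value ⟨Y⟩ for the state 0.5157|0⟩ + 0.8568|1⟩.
0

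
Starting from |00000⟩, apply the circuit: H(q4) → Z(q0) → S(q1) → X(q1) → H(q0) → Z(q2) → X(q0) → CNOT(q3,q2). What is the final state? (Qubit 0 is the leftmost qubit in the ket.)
1/2|01000⟩ + 1/2|01001⟩ + 1/2|11000⟩ + 1/2|11001⟩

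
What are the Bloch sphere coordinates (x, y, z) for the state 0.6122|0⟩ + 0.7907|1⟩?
(0.9681, 0, -0.2504)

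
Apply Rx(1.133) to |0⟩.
0.8438|0⟩ - 0.5367i|1⟩

Rx(1.133) = [[cos(θ/2), −i·sin(θ/2)], [−i·sin(θ/2), cos(θ/2)]]; θ = 1.133, cos(θ/2) ≈ 0.843785, sin(θ/2) ≈ 0.536682.
With a = amp(|0⟩) = 1 and b = amp(|1⟩) = 0:
new amp(|0⟩) = (0.843785)·a + (-0.536682i)·b = 0.8438
new amp(|1⟩) = (-0.536682i)·a + (0.843785)·b = -0.5367i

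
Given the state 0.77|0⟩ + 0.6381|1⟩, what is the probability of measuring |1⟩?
0.4072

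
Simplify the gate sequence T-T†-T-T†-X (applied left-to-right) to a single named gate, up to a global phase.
X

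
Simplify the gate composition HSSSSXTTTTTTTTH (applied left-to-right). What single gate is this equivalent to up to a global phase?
Z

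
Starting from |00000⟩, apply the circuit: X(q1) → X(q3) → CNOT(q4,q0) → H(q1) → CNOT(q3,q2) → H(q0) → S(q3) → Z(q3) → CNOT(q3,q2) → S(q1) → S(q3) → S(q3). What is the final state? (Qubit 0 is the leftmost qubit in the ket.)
(1/2)i|00010⟩ + 1/2|01010⟩ + (1/2)i|10010⟩ + 1/2|11010⟩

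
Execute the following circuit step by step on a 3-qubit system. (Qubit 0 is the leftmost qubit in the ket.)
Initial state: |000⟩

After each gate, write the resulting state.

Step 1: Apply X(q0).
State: |100⟩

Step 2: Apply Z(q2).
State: |100⟩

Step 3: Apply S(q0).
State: i|100⟩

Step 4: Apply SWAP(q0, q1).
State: i|010⟩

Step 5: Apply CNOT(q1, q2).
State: i|011⟩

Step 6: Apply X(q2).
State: i|010⟩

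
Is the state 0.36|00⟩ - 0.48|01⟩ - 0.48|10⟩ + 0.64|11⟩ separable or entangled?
Separable

Writing the state as a|00⟩ + b|01⟩ + c|10⟩ + d|11⟩, it is a product state iff ad − bc = 0.
Here (a, b, c, d) = (0.36, -0.48, -0.48, 0.64): ad − bc = (0.36)(0.64) − (-0.48)(-0.48) = 0, so the state is separable.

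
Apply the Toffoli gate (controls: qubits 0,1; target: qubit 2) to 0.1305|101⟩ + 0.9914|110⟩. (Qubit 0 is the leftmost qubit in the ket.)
0.1305|101⟩ + 0.9914|111⟩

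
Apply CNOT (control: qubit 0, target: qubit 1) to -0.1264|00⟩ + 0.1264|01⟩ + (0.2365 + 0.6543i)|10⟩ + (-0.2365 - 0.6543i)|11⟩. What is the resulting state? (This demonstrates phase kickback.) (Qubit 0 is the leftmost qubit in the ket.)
-0.1264|00⟩ + 0.1264|01⟩ + (-0.2365 - 0.6543i)|10⟩ + (0.2365 + 0.6543i)|11⟩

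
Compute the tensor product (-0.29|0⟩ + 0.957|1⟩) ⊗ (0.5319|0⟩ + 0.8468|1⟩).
-0.1543|00⟩ - 0.2456|01⟩ + 0.509|10⟩ + 0.8104|11⟩

amp(|b₁b₂…⟩) = product of the factor amplitudes for bits b₁, b₂, …; only kets whose every factor amplitude is nonzero survive.
|00⟩: (-0.29)(0.5319) = -0.1543
|01⟩: (-0.29)(0.8468) = -0.2456
|10⟩: (0.957)(0.5319) = 0.509
|11⟩: (0.957)(0.8468) = 0.8104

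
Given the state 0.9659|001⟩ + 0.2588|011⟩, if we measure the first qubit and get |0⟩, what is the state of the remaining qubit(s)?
0.9659|01⟩ + 0.2588|11⟩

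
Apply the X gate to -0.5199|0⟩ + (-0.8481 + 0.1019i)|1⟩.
(-0.8481 + 0.1019i)|0⟩ - 0.5199|1⟩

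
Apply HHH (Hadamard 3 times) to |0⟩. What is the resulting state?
1/√2|0⟩ + 1/√2|1⟩

H² = I, so H^3 = H: a single Hadamard. With (a, b) = (1, 0), H gives ((a + b)/√2, (a − b)/√2) = (1/√2, 1/√2).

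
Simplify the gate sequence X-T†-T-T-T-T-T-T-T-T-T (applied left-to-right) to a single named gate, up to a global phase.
X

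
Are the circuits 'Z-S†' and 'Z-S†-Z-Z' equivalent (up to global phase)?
Yes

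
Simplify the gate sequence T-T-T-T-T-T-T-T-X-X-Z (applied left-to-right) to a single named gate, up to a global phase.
Z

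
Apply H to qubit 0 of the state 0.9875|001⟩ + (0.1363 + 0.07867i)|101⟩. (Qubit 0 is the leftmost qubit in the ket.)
(0.7946 + 0.05563i)|001⟩ + (0.6019 - 0.05563i)|101⟩

H on qubit 0 mixes each pair of kets that differ only in qubit 0: amplitudes (a, b) of (|…0…⟩, |…1…⟩) become ((a + b)/√2, (a − b)/√2). Kets absent from the input have amplitude 0.
(|001⟩, |101⟩): (a, b) = (0.9875, (0.1363 + 0.07867i)) → ((0.7946 + 0.05563i), (0.6019 - 0.05563i))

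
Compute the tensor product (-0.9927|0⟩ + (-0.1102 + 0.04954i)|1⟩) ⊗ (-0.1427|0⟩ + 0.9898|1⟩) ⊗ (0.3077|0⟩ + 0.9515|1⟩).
0.04359|000⟩ + 0.1348|001⟩ - 0.3023|010⟩ - 0.9349|011⟩ + (0.004839 - 0.002175i)|100⟩ + (0.01496 - 0.006726i)|101⟩ + (-0.03356 + 0.01509i)|110⟩ + (-0.1038 + 0.04666i)|111⟩

amp(|b₁b₂…⟩) = product of the factor amplitudes for bits b₁, b₂, …; only kets whose every factor amplitude is nonzero survive.
|000⟩: (-0.9927)(-0.1427)(0.3077) = 0.04359
|001⟩: (-0.9927)(-0.1427)(0.9515) = 0.1348
|010⟩: (-0.9927)(0.9898)(0.3077) = -0.3023
|011⟩: (-0.9927)(0.9898)(0.9515) = -0.9349
|100⟩: (-0.1102 + 0.04954i)(-0.1427)(0.3077) = (0.004839 - 0.002175i)
|101⟩: (-0.1102 + 0.04954i)(-0.1427)(0.9515) = (0.01496 - 0.006726i)
|110⟩: (-0.1102 + 0.04954i)(0.9898)(0.3077) = (-0.03356 + 0.01509i)
|111⟩: (-0.1102 + 0.04954i)(0.9898)(0.9515) = (-0.1038 + 0.04666i)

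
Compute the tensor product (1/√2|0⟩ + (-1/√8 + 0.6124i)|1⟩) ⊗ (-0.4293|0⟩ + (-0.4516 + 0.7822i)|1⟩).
-0.3036|00⟩ + (-0.3193 + 0.5531i)|01⟩ + (0.1518 - 0.2629i)|10⟩ + (-0.3194 - 0.5531i)|11⟩

amp(|b₁b₂…⟩) = product of the factor amplitudes for bits b₁, b₂, …; only kets whose every factor amplitude is nonzero survive.
|00⟩: (1/√2)(-0.4293) = -0.3036
|01⟩: (1/√2)(-0.4516 + 0.7822i) = (-0.3193 + 0.5531i)
|10⟩: (-1/√8 + 0.6124i)(-0.4293) = (0.1518 - 0.2629i)
|11⟩: (-1/√8 + 0.6124i)(-0.4516 + 0.7822i) = (-0.3194 - 0.5531i)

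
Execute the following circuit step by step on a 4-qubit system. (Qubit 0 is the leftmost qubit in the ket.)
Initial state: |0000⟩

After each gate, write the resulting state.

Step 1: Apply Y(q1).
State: i|0100⟩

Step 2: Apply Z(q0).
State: i|0100⟩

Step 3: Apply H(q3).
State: (1/√2)i|0100⟩ + (1/√2)i|0101⟩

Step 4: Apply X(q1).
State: (1/√2)i|0000⟩ + (1/√2)i|0001⟩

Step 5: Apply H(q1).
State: (1/2)i|0000⟩ + (1/2)i|0001⟩ + (1/2)i|0100⟩ + (1/2)i|0101⟩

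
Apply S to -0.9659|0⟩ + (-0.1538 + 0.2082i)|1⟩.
-0.9659|0⟩ + (-0.2082 - 0.1538i)|1⟩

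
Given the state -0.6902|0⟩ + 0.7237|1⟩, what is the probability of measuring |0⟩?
0.4764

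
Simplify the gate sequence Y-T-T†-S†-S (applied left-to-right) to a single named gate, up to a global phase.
Y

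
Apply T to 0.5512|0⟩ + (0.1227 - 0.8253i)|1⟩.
0.5512|0⟩ + (0.6703 - 0.4968i)|1⟩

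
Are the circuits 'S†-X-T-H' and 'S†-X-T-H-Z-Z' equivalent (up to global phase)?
Yes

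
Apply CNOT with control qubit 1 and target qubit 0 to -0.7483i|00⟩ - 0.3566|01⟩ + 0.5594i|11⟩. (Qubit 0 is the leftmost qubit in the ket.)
-0.7483i|00⟩ + 0.5594i|01⟩ - 0.3566|11⟩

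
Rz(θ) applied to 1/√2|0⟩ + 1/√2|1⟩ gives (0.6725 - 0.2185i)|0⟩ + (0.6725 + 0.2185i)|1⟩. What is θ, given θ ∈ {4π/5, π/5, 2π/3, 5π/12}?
π/5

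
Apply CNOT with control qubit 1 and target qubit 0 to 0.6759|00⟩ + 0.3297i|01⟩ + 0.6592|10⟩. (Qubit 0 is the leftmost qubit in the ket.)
0.6759|00⟩ + 0.6592|10⟩ + 0.3297i|11⟩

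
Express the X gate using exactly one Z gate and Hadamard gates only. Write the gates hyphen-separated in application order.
H-Z-H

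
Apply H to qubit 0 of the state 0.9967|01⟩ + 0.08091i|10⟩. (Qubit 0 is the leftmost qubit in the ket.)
0.05721i|00⟩ + 0.7048|01⟩ - 0.05721i|10⟩ + 0.7048|11⟩

H on qubit 0 mixes each pair of kets that differ only in qubit 0: amplitudes (a, b) of (|…0…⟩, |…1…⟩) become ((a + b)/√2, (a − b)/√2). Kets absent from the input have amplitude 0.
(|00⟩, |10⟩): (a, b) = (0, 0.08091i) → (0.05721i, -0.05721i)
(|01⟩, |11⟩): (a, b) = (0.9967, 0) → (0.7048, 0.7048)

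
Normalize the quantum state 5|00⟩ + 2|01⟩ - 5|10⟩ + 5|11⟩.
0.5625|00⟩ + 0.225|01⟩ - 0.5625|10⟩ + 0.5625|11⟩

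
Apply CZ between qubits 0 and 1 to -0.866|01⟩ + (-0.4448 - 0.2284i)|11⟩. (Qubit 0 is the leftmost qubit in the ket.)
-0.866|01⟩ + (0.4448 + 0.2284i)|11⟩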